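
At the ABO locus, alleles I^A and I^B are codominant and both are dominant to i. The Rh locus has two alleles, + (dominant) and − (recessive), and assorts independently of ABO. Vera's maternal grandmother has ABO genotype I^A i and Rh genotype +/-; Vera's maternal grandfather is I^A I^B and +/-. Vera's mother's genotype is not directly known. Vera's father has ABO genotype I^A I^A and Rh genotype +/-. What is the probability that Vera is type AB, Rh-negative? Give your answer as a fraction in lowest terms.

1/16

Vera's mother's ABO genotype from I^A i × I^A I^B: 1/4 I^A I^A, 1/4 I^A I^B, 1/4 I^A i, 1/4 I^B i.
Crossing each possibility with the father I^A I^A and summing P(type AB): 1/4·0 + 1/4·1/2 + 1/4·0 + 1/4·1/2 = 1/4.
Similarly for Rh via the mother's Rh distribution: P(Rh-) = 1/4.
Independent loci: 1/4 × 1/4 = 1/16.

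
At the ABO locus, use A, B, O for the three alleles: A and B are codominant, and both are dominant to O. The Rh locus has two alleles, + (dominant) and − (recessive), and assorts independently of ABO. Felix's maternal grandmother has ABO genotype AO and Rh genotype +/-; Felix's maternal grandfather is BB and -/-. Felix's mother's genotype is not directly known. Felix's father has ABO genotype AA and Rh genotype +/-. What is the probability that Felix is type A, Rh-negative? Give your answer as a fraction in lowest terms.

3/16

Felix's mother's ABO genotype from AO × BB: 1/2 AB, 1/2 BO.
Crossing each possibility with the father AA and summing P(type A): 1/2·1/2 + 1/2·1/2 = 1/2.
Similarly for Rh via the mother's Rh distribution: P(Rh-) = 3/8.
Independent loci: 1/2 × 3/8 = 3/16.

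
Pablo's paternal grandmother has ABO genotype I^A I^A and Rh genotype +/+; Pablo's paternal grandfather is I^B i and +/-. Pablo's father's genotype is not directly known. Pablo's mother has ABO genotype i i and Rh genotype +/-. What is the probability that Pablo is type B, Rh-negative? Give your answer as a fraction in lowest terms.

Pablo's father's ABO genotype from I^A I^A × I^B i: 1/2 I^A I^B, 1/2 I^A i.
Crossing each possibility with the mother i i and summing P(type B): 1/2·1/2 + 1/2·0 = 1/4.
Similarly for Rh via the father's Rh distribution: P(Rh-) = 1/8.
Independent loci: 1/4 × 1/8 = 1/32.

1/32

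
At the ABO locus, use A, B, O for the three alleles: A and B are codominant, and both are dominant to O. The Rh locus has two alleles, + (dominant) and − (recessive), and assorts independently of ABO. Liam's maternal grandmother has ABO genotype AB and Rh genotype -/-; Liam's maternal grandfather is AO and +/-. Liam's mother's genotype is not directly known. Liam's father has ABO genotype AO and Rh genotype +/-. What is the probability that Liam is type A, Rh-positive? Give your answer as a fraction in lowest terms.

Liam's mother's ABO genotype from AB × AO: 1/4 AA, 1/4 AB, 1/4 AO, 1/4 BO.
Crossing each possibility with the father AO and summing P(type A): 1/4·1 + 1/4·1/2 + 1/4·3/4 + 1/4·1/4 = 5/8.
Similarly for Rh via the mother's Rh distribution: P(Rh+) = 5/8.
Independent loci: 5/8 × 5/8 = 25/64.

25/64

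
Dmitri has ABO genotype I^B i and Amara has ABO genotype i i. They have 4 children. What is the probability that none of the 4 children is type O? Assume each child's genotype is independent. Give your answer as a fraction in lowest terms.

ABO cross I^B i × i i → 1/2 O, 1/2 B.
So P(type O) = 1/2 per child.
P(not type O) = 1/2 for one child; (1/2)^4 = 1/16.

1/16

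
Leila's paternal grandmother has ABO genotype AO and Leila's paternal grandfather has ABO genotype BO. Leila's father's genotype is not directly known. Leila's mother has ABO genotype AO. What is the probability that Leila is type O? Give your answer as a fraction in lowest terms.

1/4

Leila's father's ABO genotype from AO × BO: 1/4 AB, 1/4 AO, 1/4 BO, 1/4 OO.
Crossing each possibility with the mother AO and summing P(type O): 1/4·0 + 1/4·1/4 + 1/4·1/4 + 1/4·1/2 = 1/4.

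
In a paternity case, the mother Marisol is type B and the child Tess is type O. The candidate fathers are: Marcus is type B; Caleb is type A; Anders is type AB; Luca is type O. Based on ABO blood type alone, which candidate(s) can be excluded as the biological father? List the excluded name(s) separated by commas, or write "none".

A candidate is excluded only if no genotype consistent with his phenotype could produce a type O child with a type B mother.
Anders (type AB): no genotype consistent with that phenotype can produce a type-O child with a type-B mother.

Anders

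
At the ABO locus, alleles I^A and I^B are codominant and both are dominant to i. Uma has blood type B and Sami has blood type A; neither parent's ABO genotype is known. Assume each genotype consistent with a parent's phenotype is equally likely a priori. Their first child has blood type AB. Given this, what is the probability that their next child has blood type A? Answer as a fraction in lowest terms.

Possible genotypes: Uma ∈ {I^B I^B, I^B i}; Sami ∈ {I^A I^A, I^A i}.
Weight each parental genotype pair by prior × P(type-AB child):
  I^B I^B × I^A I^A: posterior weight 4/9; P(next child type A) = 0.
  I^B I^B × I^A i: posterior weight 2/9; P(next child type A) = 0.
  I^B i × I^A I^A: posterior weight 2/9; P(next child type A) = 1/2.
  I^B i × I^A i: posterior weight 1/9; P(next child type A) = 1/4.
Weighted sum = 5/36.

5/36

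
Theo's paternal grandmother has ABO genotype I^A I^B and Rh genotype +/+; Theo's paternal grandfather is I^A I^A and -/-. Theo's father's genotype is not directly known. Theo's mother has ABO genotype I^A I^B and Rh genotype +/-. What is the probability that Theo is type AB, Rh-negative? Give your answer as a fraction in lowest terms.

Theo's father's ABO genotype from I^A I^B × I^A I^A: 1/2 I^A I^A, 1/2 I^A I^B.
Crossing each possibility with the mother I^A I^B and summing P(type AB): 1/2·1/2 + 1/2·1/2 = 1/2.
Similarly for Rh via the father's Rh distribution: P(Rh-) = 1/4.
Independent loci: 1/2 × 1/4 = 1/8.

1/8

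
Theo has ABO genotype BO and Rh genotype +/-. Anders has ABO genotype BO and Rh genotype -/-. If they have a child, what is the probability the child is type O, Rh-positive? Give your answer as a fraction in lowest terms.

ABO cross BO × BO → offspring phenotypes: 1/4 O, 3/4 B.
Rh cross +/- × -/- → 1/2 Rh+, 1/2 Rh-.
Independent loci: P(type O, Rh-positive) = 1/4 × 1/2 = 1/8.

1/8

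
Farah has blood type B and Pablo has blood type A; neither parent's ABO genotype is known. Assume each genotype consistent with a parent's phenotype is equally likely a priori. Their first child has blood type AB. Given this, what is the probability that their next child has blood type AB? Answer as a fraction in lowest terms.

25/36

Possible genotypes: Farah ∈ {BB, BO}; Pablo ∈ {AA, AO}.
Weight each parental genotype pair by prior × P(type-AB child):
  BB × AA: posterior weight 4/9; P(next child type AB) = 1.
  BB × AO: posterior weight 2/9; P(next child type AB) = 1/2.
  BO × AA: posterior weight 2/9; P(next child type AB) = 1/2.
  BO × AO: posterior weight 1/9; P(next child type AB) = 1/4.
Weighted sum = 25/36.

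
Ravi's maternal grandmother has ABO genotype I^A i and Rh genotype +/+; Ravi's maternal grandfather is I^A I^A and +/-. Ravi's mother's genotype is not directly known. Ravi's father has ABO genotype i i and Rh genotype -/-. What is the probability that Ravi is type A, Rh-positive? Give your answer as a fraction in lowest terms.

9/16

Ravi's mother's ABO genotype from I^A i × I^A I^A: 1/2 I^A I^A, 1/2 I^A i.
Crossing each possibility with the father i i and summing P(type A): 1/2·1 + 1/2·1/2 = 3/4.
Similarly for Rh via the mother's Rh distribution: P(Rh+) = 3/4.
Independent loci: 3/4 × 3/4 = 9/16.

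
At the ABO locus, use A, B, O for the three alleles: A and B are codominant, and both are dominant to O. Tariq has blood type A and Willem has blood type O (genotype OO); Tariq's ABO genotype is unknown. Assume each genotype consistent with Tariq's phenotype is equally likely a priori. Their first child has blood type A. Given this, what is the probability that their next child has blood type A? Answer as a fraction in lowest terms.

Possible genotypes: Tariq ∈ {AA, AO}; Willem ∈ {OO}.
Weight each parental genotype pair by prior × P(type-A child):
  AA × OO: posterior weight 2/3; P(next child type A) = 1.
  AO × OO: posterior weight 1/3; P(next child type A) = 1/2.
Weighted sum = 5/6.

5/6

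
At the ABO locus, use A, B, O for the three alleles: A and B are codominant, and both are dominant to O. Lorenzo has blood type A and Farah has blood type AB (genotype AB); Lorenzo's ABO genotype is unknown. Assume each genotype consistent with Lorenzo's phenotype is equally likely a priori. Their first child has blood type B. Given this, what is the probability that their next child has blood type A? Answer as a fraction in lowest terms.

1/2

Possible genotypes: Lorenzo ∈ {AA, AO}; Farah ∈ {AB}.
Weight each parental genotype pair by prior × P(type-B child):
  AO × AB: posterior weight 1; P(next child type A) = 1/2.
Weighted sum = 1/2.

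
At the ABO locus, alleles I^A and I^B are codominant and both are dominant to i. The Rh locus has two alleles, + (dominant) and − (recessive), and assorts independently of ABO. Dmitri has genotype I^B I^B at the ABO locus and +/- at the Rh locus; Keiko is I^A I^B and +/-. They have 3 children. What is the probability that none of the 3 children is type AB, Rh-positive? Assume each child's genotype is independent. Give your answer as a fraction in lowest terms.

ABO cross I^B I^B × I^A I^B → 1/2 B, 1/2 AB.
Rh cross +/- × +/- → 3/4 Rh+, 1/4 Rh-; so P(type AB, Rh-positive) = 1/2 × 3/4 = 3/8 per child.
P(not type AB, Rh-positive) = 5/8 for one child; (5/8)^3 = 125/512.

125/512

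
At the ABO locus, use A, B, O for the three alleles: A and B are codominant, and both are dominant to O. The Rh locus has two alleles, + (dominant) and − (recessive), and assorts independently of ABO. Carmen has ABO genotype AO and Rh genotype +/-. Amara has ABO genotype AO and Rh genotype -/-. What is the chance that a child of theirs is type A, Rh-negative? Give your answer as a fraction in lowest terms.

ABO cross AO × AO → offspring phenotypes: 1/4 O, 3/4 A.
Rh cross +/- × -/- → 1/2 Rh+, 1/2 Rh-.
Independent loci: P(type A, Rh-negative) = 3/4 × 1/2 = 3/8.

3/8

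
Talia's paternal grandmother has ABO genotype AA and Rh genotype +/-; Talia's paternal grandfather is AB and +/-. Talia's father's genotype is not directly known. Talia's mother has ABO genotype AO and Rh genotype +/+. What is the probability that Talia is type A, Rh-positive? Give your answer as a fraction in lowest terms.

Talia's father's ABO genotype from AA × AB: 1/2 AA, 1/2 AB.
Crossing each possibility with the mother AO and summing P(type A): 1/2·1 + 1/2·1/2 = 3/4.
Similarly for Rh via the father's Rh distribution: P(Rh+) = 1.
Independent loci: 3/4 × 1 = 3/4.

3/4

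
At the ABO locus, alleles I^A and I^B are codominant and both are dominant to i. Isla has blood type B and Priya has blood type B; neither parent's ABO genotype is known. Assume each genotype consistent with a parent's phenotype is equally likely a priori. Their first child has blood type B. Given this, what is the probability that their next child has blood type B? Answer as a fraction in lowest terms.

19/20

Possible genotypes: Isla ∈ {I^B I^B, I^B i}; Priya ∈ {I^B I^B, I^B i}.
Weight each parental genotype pair by prior × P(type-B child):
  I^B I^B × I^B I^B: posterior weight 4/15; P(next child type B) = 1.
  I^B I^B × I^B i: posterior weight 4/15; P(next child type B) = 1.
  I^B i × I^B I^B: posterior weight 4/15; P(next child type B) = 1.
  I^B i × I^B i: posterior weight 1/5; P(next child type B) = 3/4.
Weighted sum = 19/20.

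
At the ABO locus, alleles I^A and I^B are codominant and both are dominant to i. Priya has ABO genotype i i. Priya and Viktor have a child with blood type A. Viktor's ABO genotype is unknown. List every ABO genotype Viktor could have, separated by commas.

I^A I^A, I^A I^B, I^A i

For each candidate genotype of Viktor, check whether crossing it with i i can produce every observed child phenotype.
  I^A I^A → possible child types {A} ✓
  I^A I^B → possible child types {A, B} ✓
  I^A i → possible child types {O, A} ✓
  I^B I^B → possible child types {B} ✗
  I^B i → possible child types {O, B} ✗
  i i → possible child types {O} ✗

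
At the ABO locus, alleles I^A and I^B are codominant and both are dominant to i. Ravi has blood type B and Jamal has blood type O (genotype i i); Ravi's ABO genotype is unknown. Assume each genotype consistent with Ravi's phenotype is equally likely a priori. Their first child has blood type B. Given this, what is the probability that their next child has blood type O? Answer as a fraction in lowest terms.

1/6

Possible genotypes: Ravi ∈ {I^B I^B, I^B i}; Jamal ∈ {i i}.
Weight each parental genotype pair by prior × P(type-B child):
  I^B I^B × i i: posterior weight 2/3; P(next child type O) = 0.
  I^B i × i i: posterior weight 1/3; P(next child type O) = 1/2.
Weighted sum = 1/6.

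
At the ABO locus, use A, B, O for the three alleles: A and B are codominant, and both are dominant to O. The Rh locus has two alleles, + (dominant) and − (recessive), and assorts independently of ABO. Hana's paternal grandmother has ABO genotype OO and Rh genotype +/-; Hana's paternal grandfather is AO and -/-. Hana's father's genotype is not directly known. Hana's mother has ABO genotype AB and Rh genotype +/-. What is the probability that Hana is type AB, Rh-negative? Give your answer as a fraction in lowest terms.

Hana's father's ABO genotype from OO × AO: 1/2 AO, 1/2 OO.
Crossing each possibility with the mother AB and summing P(type AB): 1/2·1/4 + 1/2·0 = 1/8.
Similarly for Rh via the father's Rh distribution: P(Rh-) = 3/8.
Independent loci: 1/8 × 3/8 = 3/64.

3/64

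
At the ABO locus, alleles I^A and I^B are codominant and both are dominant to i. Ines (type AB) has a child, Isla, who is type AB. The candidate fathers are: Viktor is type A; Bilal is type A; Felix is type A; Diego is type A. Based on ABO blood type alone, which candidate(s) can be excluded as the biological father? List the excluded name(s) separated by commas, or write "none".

A candidate is excluded only if no genotype consistent with his phenotype could produce a type AB child with a type AB mother.
Every candidate has at least one consistent genotype combination, so none can be excluded.

none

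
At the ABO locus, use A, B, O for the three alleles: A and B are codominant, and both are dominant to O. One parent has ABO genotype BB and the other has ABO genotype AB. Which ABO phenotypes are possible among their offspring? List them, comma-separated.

Gametes from BB × AB give offspring ABO genotypes AB, BB, i.e. phenotypes B, AB.

B, AB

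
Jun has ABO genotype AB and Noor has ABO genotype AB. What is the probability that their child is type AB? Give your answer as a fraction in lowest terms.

1/2

ABO cross AB × AB → offspring phenotypes: 1/4 A, 1/4 B, 1/2 AB.
So P(type AB) = 1/2.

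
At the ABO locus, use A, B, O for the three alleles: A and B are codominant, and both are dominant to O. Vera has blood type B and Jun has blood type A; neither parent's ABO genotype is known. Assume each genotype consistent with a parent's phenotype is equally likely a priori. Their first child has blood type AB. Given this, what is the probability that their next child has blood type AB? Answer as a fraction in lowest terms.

Possible genotypes: Vera ∈ {BB, BO}; Jun ∈ {AA, AO}.
Weight each parental genotype pair by prior × P(type-AB child):
  BB × AA: posterior weight 4/9; P(next child type AB) = 1.
  BB × AO: posterior weight 2/9; P(next child type AB) = 1/2.
  BO × AA: posterior weight 2/9; P(next child type AB) = 1/2.
  BO × AO: posterior weight 1/9; P(next child type AB) = 1/4.
Weighted sum = 25/36.

25/36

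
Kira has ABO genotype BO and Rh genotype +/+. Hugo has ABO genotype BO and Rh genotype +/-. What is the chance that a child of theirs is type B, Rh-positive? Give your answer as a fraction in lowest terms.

ABO cross BO × BO → offspring phenotypes: 1/4 O, 3/4 B.
Rh cross +/+ × +/- → 1 Rh+.
Independent loci: P(type B, Rh-positive) = 3/4 × 1 = 3/4.

3/4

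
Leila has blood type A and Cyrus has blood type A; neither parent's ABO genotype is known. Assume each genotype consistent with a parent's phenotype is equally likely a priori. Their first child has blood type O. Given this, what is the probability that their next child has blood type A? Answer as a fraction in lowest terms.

3/4

Possible genotypes: Leila ∈ {I^A I^A, I^A i}; Cyrus ∈ {I^A I^A, I^A i}.
Weight each parental genotype pair by prior × P(type-O child):
  I^A i × I^A i: posterior weight 1; P(next child type A) = 3/4.
Weighted sum = 3/4.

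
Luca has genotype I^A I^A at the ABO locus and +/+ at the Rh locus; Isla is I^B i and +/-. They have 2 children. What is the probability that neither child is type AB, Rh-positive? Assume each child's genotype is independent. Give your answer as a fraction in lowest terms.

ABO cross I^A I^A × I^B i → 1/2 A, 1/2 AB.
Rh cross +/+ × +/- → 1 Rh+; so P(type AB, Rh-positive) = 1/2 × 1 = 1/2 per child.
P(not type AB, Rh-positive) = 1/2 for one child; (1/2)^2 = 1/4.

1/4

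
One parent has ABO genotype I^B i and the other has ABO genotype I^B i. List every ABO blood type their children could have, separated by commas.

Gametes from I^B i × I^B i give offspring ABO genotypes I^B I^B, I^B i, i i, i.e. phenotypes O, B.

O, B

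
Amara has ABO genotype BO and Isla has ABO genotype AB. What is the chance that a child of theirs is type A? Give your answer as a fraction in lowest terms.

1/4

ABO cross BO × AB → offspring phenotypes: 1/4 A, 1/2 B, 1/4 AB.
So P(type A) = 1/4.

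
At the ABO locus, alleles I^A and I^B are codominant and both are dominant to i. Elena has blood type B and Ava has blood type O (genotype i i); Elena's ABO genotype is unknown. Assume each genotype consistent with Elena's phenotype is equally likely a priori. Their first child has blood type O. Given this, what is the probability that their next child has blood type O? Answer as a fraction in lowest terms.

1/2

Possible genotypes: Elena ∈ {I^B I^B, I^B i}; Ava ∈ {i i}.
Weight each parental genotype pair by prior × P(type-O child):
  I^B i × i i: posterior weight 1; P(next child type O) = 1/2.
Weighted sum = 1/2.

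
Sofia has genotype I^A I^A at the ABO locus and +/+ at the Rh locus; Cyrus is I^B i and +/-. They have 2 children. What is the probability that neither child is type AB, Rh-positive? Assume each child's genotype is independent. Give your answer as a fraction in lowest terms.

1/4

ABO cross I^A I^A × I^B i → 1/2 A, 1/2 AB.
Rh cross +/+ × +/- → 1 Rh+; so P(type AB, Rh-positive) = 1/2 × 1 = 1/2 per child.
P(not type AB, Rh-positive) = 1/2 for one child; (1/2)^2 = 1/4.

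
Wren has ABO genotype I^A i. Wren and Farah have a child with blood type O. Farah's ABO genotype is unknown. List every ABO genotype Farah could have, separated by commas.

I^A i, I^B i, i i

For each candidate genotype of Farah, check whether crossing it with I^A i can produce every observed child phenotype.
  I^A I^A → possible child types {A} ✗
  I^A I^B → possible child types {A, B, AB} ✗
  I^A i → possible child types {O, A} ✓
  I^B I^B → possible child types {B, AB} ✗
  I^B i → possible child types {O, A, B, AB} ✓
  i i → possible child types {O, A} ✓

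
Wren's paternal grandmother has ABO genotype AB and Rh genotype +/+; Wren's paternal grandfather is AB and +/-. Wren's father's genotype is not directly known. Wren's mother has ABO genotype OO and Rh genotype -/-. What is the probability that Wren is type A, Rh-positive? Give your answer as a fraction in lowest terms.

Wren's father's ABO genotype from AB × AB: 1/4 AA, 1/2 AB, 1/4 BB.
Crossing each possibility with the mother OO and summing P(type A): 1/4·1 + 1/2·1/2 + 1/4·0 = 1/2.
Similarly for Rh via the father's Rh distribution: P(Rh+) = 3/4.
Independent loci: 1/2 × 3/4 = 3/8.

3/8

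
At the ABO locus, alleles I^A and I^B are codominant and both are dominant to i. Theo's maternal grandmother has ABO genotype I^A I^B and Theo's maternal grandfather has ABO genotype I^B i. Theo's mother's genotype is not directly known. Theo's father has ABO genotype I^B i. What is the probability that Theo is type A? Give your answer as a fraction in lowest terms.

Theo's mother's ABO genotype from I^A I^B × I^B i: 1/4 I^A I^B, 1/4 I^A i, 1/4 I^B I^B, 1/4 I^B i.
Crossing each possibility with the father I^B i and summing P(type A): 1/4·1/4 + 1/4·1/4 + 1/4·0 + 1/4·0 = 1/8.

1/8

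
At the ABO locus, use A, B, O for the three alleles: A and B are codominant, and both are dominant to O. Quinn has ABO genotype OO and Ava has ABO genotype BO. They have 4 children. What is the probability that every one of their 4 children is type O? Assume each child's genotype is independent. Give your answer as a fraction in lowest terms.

1/16

ABO cross OO × BO → 1/2 O, 1/2 B.
So P(type O) = 1/2 per child.
All 4 independent: (1/2)^4 = 1/16.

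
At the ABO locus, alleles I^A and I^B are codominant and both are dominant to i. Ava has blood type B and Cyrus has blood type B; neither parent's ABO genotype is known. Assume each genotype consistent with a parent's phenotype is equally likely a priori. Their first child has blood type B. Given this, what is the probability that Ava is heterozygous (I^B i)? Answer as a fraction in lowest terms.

Possible genotypes: Ava ∈ {I^B I^B, I^B i}; Cyrus ∈ {I^B I^B, I^B i}.
Weight each parental genotype pair by prior × P(type-B child):
  I^B I^B × I^B I^B: posterior weight 4/15.
  I^B I^B × I^B i: posterior weight 4/15.
  I^B i × I^B I^B: posterior weight 4/15.
  I^B i × I^B i: posterior weight 1/5.
Sum the posterior weight over pairs where Ava is I^B i: 7/15.

7/15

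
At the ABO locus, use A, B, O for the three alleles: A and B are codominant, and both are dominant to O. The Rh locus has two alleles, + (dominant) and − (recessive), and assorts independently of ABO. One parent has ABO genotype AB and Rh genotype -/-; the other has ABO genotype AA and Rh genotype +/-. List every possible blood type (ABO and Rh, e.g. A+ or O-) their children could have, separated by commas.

A+, A-, AB+, AB-

Gametes from AB × AA give offspring ABO genotypes AA, AB, i.e. phenotypes A, AB.
Rh cross -/- × +/- → phenotypes Rh+, Rh-.
Combining independently: A+, A-, AB+, AB-.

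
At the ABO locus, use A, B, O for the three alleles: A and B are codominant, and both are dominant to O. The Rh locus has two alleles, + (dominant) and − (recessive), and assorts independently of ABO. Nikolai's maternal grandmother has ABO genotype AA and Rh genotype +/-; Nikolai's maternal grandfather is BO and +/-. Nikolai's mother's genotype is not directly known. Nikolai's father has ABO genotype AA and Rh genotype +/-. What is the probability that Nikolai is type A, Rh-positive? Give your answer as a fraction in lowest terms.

Nikolai's mother's ABO genotype from AA × BO: 1/2 AB, 1/2 AO.
Crossing each possibility with the father AA and summing P(type A): 1/2·1/2 + 1/2·1 = 3/4.
Similarly for Rh via the mother's Rh distribution: P(Rh+) = 3/4.
Independent loci: 3/4 × 3/4 = 9/16.

9/16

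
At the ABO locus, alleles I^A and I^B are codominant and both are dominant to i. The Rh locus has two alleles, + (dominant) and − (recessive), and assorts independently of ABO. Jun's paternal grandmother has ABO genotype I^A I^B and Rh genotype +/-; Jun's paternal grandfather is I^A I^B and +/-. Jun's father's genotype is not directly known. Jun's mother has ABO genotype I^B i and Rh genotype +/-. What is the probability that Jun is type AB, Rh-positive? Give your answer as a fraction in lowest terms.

3/16

Jun's father's ABO genotype from I^A I^B × I^A I^B: 1/4 I^A I^A, 1/2 I^A I^B, 1/4 I^B I^B.
Crossing each possibility with the mother I^B i and summing P(type AB): 1/4·1/2 + 1/2·1/4 + 1/4·0 = 1/4.
Similarly for Rh via the father's Rh distribution: P(Rh+) = 3/4.
Independent loci: 1/4 × 3/4 = 3/16.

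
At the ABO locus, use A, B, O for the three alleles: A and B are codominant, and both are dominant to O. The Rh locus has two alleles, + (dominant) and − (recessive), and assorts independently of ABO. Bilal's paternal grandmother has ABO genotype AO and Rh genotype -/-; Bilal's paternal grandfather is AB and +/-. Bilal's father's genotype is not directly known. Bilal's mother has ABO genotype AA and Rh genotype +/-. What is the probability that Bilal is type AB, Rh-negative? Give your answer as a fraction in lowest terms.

3/32

Bilal's father's ABO genotype from AO × AB: 1/4 AA, 1/4 AB, 1/4 AO, 1/4 BO.
Crossing each possibility with the mother AA and summing P(type AB): 1/4·0 + 1/4·1/2 + 1/4·0 + 1/4·1/2 = 1/4.
Similarly for Rh via the father's Rh distribution: P(Rh-) = 3/8.
Independent loci: 1/4 × 3/8 = 3/32.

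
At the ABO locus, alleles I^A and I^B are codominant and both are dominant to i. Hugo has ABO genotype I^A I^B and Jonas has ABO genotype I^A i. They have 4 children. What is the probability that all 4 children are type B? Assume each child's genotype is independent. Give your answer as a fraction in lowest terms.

ABO cross I^A I^B × I^A i → 1/2 A, 1/4 B, 1/4 AB.
So P(type B) = 1/4 per child.
All 4 independent: (1/4)^4 = 1/256.

1/256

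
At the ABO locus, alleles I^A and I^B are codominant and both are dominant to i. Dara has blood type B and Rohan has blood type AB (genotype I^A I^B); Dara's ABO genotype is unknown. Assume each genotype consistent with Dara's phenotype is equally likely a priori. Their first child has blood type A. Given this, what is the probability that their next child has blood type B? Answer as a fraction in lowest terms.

Possible genotypes: Dara ∈ {I^B I^B, I^B i}; Rohan ∈ {I^A I^B}.
Weight each parental genotype pair by prior × P(type-A child):
  I^B i × I^A I^B: posterior weight 1; P(next child type B) = 1/2.
Weighted sum = 1/2.

1/2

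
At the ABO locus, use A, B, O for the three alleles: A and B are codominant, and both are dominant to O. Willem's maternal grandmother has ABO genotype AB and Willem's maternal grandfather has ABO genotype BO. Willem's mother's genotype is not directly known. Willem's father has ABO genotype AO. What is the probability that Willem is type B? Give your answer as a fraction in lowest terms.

1/4

Willem's mother's ABO genotype from AB × BO: 1/4 AB, 1/4 AO, 1/4 BB, 1/4 BO.
Crossing each possibility with the father AO and summing P(type B): 1/4·1/4 + 1/4·0 + 1/4·1/2 + 1/4·1/4 = 1/4.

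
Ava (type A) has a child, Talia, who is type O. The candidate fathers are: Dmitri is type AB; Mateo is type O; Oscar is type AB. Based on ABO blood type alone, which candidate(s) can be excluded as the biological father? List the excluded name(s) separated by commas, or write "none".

Dmitri, Oscar

A candidate is excluded only if no genotype consistent with his phenotype could produce a type O child with a type A mother.
Dmitri (type AB): no genotype consistent with that phenotype can produce a type-O child with a type-A mother.
Oscar (type AB): no genotype consistent with that phenotype can produce a type-O child with a type-A mother.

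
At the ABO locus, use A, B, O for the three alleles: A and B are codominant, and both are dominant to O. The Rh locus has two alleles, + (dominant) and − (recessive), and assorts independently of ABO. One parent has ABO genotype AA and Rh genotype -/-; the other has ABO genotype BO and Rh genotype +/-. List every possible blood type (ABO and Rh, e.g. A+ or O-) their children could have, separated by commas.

A+, A-, AB+, AB-

Gametes from AA × BO give offspring ABO genotypes AB, AO, i.e. phenotypes A, AB.
Rh cross -/- × +/- → phenotypes Rh+, Rh-.
Combining independently: A+, A-, AB+, AB-.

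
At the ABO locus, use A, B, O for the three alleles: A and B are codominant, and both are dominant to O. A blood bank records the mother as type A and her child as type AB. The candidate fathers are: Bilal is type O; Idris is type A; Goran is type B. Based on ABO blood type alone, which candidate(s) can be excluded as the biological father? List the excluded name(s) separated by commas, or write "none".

A candidate is excluded only if no genotype consistent with his phenotype could produce a type AB child with a type A mother.
Bilal (type O): no genotype consistent with that phenotype can produce a type-AB child with a type-A mother.
Idris (type A): no genotype consistent with that phenotype can produce a type-AB child with a type-A mother.

Bilal, Idris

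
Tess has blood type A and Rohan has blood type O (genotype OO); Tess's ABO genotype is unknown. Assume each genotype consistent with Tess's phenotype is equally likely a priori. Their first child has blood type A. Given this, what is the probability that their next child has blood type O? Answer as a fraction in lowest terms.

1/6

Possible genotypes: Tess ∈ {AA, AO}; Rohan ∈ {OO}.
Weight each parental genotype pair by prior × P(type-A child):
  AA × OO: posterior weight 2/3; P(next child type O) = 0.
  AO × OO: posterior weight 1/3; P(next child type O) = 1/2.
Weighted sum = 1/6.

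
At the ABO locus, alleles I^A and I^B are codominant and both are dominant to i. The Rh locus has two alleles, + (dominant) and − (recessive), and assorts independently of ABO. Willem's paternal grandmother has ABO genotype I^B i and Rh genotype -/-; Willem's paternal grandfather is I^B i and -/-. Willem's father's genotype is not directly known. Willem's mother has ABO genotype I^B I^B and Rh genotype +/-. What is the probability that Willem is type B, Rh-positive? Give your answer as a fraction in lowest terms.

Willem's father's ABO genotype from I^B i × I^B i: 1/4 I^B I^B, 1/2 I^B i, 1/4 i i.
Crossing each possibility with the mother I^B I^B and summing P(type B): 1/4·1 + 1/2·1 + 1/4·1 = 1.
Similarly for Rh via the father's Rh distribution: P(Rh+) = 1/2.
Independent loci: 1 × 1/2 = 1/2.

1/2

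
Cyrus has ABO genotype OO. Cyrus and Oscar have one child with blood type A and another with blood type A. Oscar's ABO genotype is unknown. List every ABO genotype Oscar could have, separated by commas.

AA, AB, AO

For each candidate genotype of Oscar, check whether crossing it with OO can produce every observed child phenotype.
  AA → possible child types {A} ✓
  AB → possible child types {A, B} ✓
  AO → possible child types {O, A} ✓
  BB → possible child types {B} ✗
  BO → possible child types {O, B} ✗
  OO → possible child types {O} ✗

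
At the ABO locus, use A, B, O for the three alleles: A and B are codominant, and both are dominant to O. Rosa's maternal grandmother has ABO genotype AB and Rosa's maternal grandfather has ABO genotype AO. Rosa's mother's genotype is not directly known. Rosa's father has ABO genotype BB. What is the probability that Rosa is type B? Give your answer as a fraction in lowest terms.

1/2

Rosa's mother's ABO genotype from AB × AO: 1/4 AA, 1/4 AB, 1/4 AO, 1/4 BO.
Crossing each possibility with the father BB and summing P(type B): 1/4·0 + 1/4·1/2 + 1/4·1/2 + 1/4·1 = 1/2.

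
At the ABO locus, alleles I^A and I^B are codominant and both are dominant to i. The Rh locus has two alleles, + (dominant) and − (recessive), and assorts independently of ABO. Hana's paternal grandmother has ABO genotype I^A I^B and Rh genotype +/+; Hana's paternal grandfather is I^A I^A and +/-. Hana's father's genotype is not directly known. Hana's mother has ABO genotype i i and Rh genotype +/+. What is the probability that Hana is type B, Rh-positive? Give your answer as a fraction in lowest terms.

Hana's father's ABO genotype from I^A I^B × I^A I^A: 1/2 I^A I^A, 1/2 I^A I^B.
Crossing each possibility with the mother i i and summing P(type B): 1/2·0 + 1/2·1/2 = 1/4.
Similarly for Rh via the father's Rh distribution: P(Rh+) = 1.
Independent loci: 1/4 × 1 = 1/4.

1/4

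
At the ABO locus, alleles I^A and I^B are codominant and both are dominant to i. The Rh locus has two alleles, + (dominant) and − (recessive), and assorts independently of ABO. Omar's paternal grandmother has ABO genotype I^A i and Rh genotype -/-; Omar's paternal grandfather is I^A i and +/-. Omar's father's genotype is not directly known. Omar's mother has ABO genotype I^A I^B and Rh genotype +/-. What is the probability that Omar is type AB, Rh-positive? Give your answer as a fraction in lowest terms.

Omar's father's ABO genotype from I^A i × I^A i: 1/4 I^A I^A, 1/2 I^A i, 1/4 i i.
Crossing each possibility with the mother I^A I^B and summing P(type AB): 1/4·1/2 + 1/2·1/4 + 1/4·0 = 1/4.
Similarly for Rh via the father's Rh distribution: P(Rh+) = 5/8.
Independent loci: 1/4 × 5/8 = 5/32.

5/32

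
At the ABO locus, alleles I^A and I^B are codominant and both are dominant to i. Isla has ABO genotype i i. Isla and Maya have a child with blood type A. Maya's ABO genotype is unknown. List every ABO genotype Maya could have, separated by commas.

For each candidate genotype of Maya, check whether crossing it with i i can produce every observed child phenotype.
  I^A I^A → possible child types {A} ✓
  I^A I^B → possible child types {A, B} ✓
  I^A i → possible child types {O, A} ✓
  I^B I^B → possible child types {B} ✗
  I^B i → possible child types {O, B} ✗
  i i → possible child types {O} ✗

I^A I^A, I^A I^B, I^A i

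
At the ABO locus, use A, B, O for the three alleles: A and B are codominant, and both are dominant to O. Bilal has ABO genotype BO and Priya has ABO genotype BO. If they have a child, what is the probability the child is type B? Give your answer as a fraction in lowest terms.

ABO cross BO × BO → offspring phenotypes: 1/4 O, 3/4 B.
So P(type B) = 3/4.

3/4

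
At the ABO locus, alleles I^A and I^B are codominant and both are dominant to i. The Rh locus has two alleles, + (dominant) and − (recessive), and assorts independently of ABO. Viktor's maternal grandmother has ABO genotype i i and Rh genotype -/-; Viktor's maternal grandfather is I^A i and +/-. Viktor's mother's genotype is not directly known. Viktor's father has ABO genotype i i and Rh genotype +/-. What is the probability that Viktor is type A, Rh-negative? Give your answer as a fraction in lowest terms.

3/32

Viktor's mother's ABO genotype from i i × I^A i: 1/2 I^A i, 1/2 i i.
Crossing each possibility with the father i i and summing P(type A): 1/2·1/2 + 1/2·0 = 1/4.
Similarly for Rh via the mother's Rh distribution: P(Rh-) = 3/8.
Independent loci: 1/4 × 3/8 = 3/32.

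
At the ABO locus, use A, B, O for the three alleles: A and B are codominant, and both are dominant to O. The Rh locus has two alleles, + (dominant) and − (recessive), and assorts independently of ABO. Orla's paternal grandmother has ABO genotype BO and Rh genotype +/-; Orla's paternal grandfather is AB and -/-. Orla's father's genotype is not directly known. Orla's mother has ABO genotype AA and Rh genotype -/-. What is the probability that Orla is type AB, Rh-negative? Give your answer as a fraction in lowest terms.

Orla's father's ABO genotype from BO × AB: 1/4 AB, 1/4 AO, 1/4 BB, 1/4 BO.
Crossing each possibility with the mother AA and summing P(type AB): 1/4·1/2 + 1/4·0 + 1/4·1 + 1/4·1/2 = 1/2.
Similarly for Rh via the father's Rh distribution: P(Rh-) = 3/4.
Independent loci: 1/2 × 3/4 = 3/8.

3/8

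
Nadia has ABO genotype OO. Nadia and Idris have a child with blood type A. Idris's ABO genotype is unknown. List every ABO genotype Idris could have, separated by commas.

For each candidate genotype of Idris, check whether crossing it with OO can produce every observed child phenotype.
  AA → possible child types {A} ✓
  AB → possible child types {A, B} ✓
  AO → possible child types {O, A} ✓
  BB → possible child types {B} ✗
  BO → possible child types {O, B} ✗
  OO → possible child types {O} ✗

AA, AB, AO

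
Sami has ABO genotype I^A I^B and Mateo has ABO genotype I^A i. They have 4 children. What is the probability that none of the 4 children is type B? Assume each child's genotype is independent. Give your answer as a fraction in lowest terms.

81/256

ABO cross I^A I^B × I^A i → 1/2 A, 1/4 B, 1/4 AB.
So P(type B) = 1/4 per child.
P(not type B) = 3/4 for one child; (3/4)^4 = 81/256.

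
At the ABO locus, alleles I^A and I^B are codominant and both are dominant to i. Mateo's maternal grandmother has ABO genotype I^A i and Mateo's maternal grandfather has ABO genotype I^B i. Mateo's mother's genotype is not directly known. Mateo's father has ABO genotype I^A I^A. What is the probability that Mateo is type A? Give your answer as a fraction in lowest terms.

3/4

Mateo's mother's ABO genotype from I^A i × I^B i: 1/4 I^A I^B, 1/4 I^A i, 1/4 I^B i, 1/4 i i.
Crossing each possibility with the father I^A I^A and summing P(type A): 1/4·1/2 + 1/4·1 + 1/4·1/2 + 1/4·1 = 3/4.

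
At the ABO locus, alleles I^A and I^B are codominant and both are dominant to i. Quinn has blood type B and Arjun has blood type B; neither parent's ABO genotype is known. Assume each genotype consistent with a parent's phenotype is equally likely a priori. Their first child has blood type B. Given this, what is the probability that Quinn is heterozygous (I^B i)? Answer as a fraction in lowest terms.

7/15

Possible genotypes: Quinn ∈ {I^B I^B, I^B i}; Arjun ∈ {I^B I^B, I^B i}.
Weight each parental genotype pair by prior × P(type-B child):
  I^B I^B × I^B I^B: posterior weight 4/15.
  I^B I^B × I^B i: posterior weight 4/15.
  I^B i × I^B I^B: posterior weight 4/15.
  I^B i × I^B i: posterior weight 1/5.
Sum the posterior weight over pairs where Quinn is I^B i: 7/15.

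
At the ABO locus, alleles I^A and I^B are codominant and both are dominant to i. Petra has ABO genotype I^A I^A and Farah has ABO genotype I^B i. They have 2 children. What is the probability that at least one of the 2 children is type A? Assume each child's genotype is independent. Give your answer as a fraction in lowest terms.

3/4

ABO cross I^A I^A × I^B i → 1/2 A, 1/2 AB.
So P(type A) = 1/2 per child.
P(none) = (1/2)^2 = 1/4; P(at least one) = 1 − 1/4 = 3/4.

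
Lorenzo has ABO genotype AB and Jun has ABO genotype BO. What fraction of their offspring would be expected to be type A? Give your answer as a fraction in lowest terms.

ABO cross AB × BO → offspring phenotypes: 1/4 A, 1/2 B, 1/4 AB.
So P(type A) = 1/4.

1/4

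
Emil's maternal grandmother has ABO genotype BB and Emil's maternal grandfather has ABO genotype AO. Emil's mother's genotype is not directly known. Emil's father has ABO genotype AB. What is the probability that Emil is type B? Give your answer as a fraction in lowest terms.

Emil's mother's ABO genotype from BB × AO: 1/2 AB, 1/2 BO.
Crossing each possibility with the father AB and summing P(type B): 1/2·1/4 + 1/2·1/2 = 3/8.

3/8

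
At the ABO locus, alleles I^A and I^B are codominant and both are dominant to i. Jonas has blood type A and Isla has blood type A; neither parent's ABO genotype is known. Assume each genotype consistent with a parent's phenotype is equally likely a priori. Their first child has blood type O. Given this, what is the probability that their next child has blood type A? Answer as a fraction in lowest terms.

Possible genotypes: Jonas ∈ {I^A I^A, I^A i}; Isla ∈ {I^A I^A, I^A i}.
Weight each parental genotype pair by prior × P(type-O child):
  I^A i × I^A i: posterior weight 1; P(next child type A) = 3/4.
Weighted sum = 3/4.

3/4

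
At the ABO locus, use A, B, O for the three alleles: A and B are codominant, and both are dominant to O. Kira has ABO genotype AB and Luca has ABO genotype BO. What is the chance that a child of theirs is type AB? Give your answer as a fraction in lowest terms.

1/4

ABO cross AB × BO → offspring phenotypes: 1/4 A, 1/2 B, 1/4 AB.
So P(type AB) = 1/4.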